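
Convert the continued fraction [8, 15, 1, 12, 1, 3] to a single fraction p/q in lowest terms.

7063/876

Using pₖ = aₖpₖ₋₁ + pₖ₋₂ and qₖ = aₖqₖ₋₁ + qₖ₋₂:
  k=0: a=8, p=8, q=1
  k=1: a=15, p=121, q=15
  k=2: a=1, p=129, q=16
  k=3: a=12, p=1669, q=207
  k=4: a=1, p=1798, q=223
  k=5: a=3, p=7063, q=876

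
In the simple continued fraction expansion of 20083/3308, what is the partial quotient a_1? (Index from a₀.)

14

20083 = 6·3308 + 235   →  a_0 = 6
3308 = 14·235 + 18   →  a_1 = 14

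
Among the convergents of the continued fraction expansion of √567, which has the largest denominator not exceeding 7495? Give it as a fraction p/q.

√567 = [23; 1, 4, 3, 4, 1, 46, …] (period length 6).
Convergents:
  p_0/q_0 = 23/1
  p_1/q_1 = 24/1
  p_2/q_2 = 119/5
  p_3/q_3 = 381/16
  p_4/q_4 = 1643/69
  p_5/q_5 = 2024/85
  p_6/q_6 = 94747/3979
  p_7/q_7 = 96771/4064
  p_8/q_8 = 481831/20235
q_7 = 4064 ≤ 7495 < 20235 = q_8, so the answer is 96771/4064.

96771/4064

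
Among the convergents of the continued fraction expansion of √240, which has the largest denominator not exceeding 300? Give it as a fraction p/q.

√240 = [15; 2, 30, …] (period length 2).
Convergents:
  p_0/q_0 = 15/1
  p_1/q_1 = 31/2
  p_2/q_2 = 945/61
  p_3/q_3 = 1921/124
  p_4/q_4 = 58575/3781
q_3 = 124 ≤ 300 < 3781 = q_4, so the answer is 1921/124.

1921/124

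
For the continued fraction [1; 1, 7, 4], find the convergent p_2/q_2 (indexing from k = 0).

Using pₖ = aₖpₖ₋₁ + pₖ₋₂, qₖ = aₖqₖ₋₁ + qₖ₋₂ (with p₋₁=1, p₋₂=0, q₋₁=0, q₋₂=1):
  k=0: a=1, p=1, q=1
  k=1: a=1, p=2, q=1
  k=2: a=7, p=15, q=8

15/8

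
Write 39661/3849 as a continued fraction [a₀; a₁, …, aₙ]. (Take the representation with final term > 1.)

[10; 3, 3, 2, 16, 3, 3]

39661 = 10*3849 + 1171
3849 = 3*1171 + 336
1171 = 3*336 + 163
336 = 2*163 + 10
163 = 16*10 + 3
10 = 3*3 + 1
3 = 3*1 + 0  (stop)
So 39661/3849 = [10; 3, 3, 2, 16, 3, 3].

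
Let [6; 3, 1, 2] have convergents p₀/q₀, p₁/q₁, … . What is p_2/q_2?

25/4

Using pₖ = aₖpₖ₋₁ + pₖ₋₂, qₖ = aₖqₖ₋₁ + qₖ₋₂ (with p₋₁=1, p₋₂=0, q₋₁=0, q₋₂=1):
  k=0: a=6, p=6, q=1
  k=1: a=3, p=19, q=3
  k=2: a=1, p=25, q=4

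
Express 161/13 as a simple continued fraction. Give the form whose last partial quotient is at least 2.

[12; 2, 1, 1, 2]

161 = 12·13 + 5
13 = 2·5 + 3
5 = 1·3 + 2
3 = 1·2 + 1
2 = 2·1 + 0  (stop)
So 161/13 = [12; 2, 1, 1, 2].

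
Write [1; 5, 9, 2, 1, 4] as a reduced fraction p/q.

800/669

Using pₖ = aₖpₖ₋₁ + pₖ₋₂ and qₖ = aₖqₖ₋₁ + qₖ₋₂:
  k=0: a=1, p=1, q=1
  k=1: a=5, p=6, q=5
  k=2: a=9, p=55, q=46
  k=3: a=2, p=116, q=97
  k=4: a=1, p=171, q=143
  k=5: a=4, p=800, q=669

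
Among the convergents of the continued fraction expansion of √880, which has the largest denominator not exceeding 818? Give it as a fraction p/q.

15841/534

√880 = [29; 1, 1, 1, 58, …] (period length 4).
Convergents:
  p_0/q_0 = 29/1
  p_1/q_1 = 30/1
  p_2/q_2 = 59/2
  p_3/q_3 = 89/3
  p_4/q_4 = 5221/176
  p_5/q_5 = 5310/179
  p_6/q_6 = 10531/355
  p_7/q_7 = 15841/534
  p_8/q_8 = 929309/31327
q_7 = 534 ≤ 818 < 31327 = q_8, so the answer is 15841/534.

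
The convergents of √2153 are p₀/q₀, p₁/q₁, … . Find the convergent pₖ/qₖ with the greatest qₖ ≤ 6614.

107649/2320

√2153 = [46; 2, 2, 92, …] (period length 3).
Convergents:
  p_0/q_0 = 46/1
  p_1/q_1 = 93/2
  p_2/q_2 = 232/5
  p_3/q_3 = 21437/462
  p_4/q_4 = 43106/929
  p_5/q_5 = 107649/2320
  p_6/q_6 = 9946814/214369
q_5 = 2320 ≤ 6614 < 214369 = q_6, so the answer is 107649/2320.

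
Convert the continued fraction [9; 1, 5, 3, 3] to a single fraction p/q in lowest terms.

Fold from the inside: start with 3/1.
  3 + 1/3 = 10/3
  5 + 3/10 = 53/10
  1 + 10/53 = 63/53
  9 + 53/63 = 620/63

620/63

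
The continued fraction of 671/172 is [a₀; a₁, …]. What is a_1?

671 = 3·172 + 155   →  a_0 = 3
172 = 1·155 + 17   →  a_1 = 1

1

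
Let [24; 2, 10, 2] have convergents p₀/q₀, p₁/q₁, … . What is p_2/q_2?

Using pₖ = aₖpₖ₋₁ + pₖ₋₂, qₖ = aₖqₖ₋₁ + qₖ₋₂ (with p₋₁=1, p₋₂=0, q₋₁=0, q₋₂=1):
  k=0: a=24, p=24, q=1
  k=1: a=2, p=49, q=2
  k=2: a=10, p=514, q=21

514/21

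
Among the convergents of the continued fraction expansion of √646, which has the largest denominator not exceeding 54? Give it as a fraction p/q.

305/12

√646 = [25; 2, 2, 2, 50, …] (period length 4).
Convergents:
  p_0/q_0 = 25/1
  p_1/q_1 = 51/2
  p_2/q_2 = 127/5
  p_3/q_3 = 305/12
  p_4/q_4 = 15377/605
q_3 = 12 ≤ 54 < 605 = q_4, so the answer is 305/12.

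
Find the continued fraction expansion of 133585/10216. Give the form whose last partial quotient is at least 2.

[13; 13, 6, 1, 3, 9, 3]

133585 = 13×10216 + 777
10216 = 13×777 + 115
777 = 6×115 + 87
115 = 1×87 + 28
87 = 3×28 + 3
28 = 9×3 + 1
3 = 3×1 + 0  (stop)
So 133585/10216 = [13; 13, 6, 1, 3, 9, 3].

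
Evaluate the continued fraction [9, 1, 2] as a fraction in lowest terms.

29/3

Using pₖ = aₖpₖ₋₁ + pₖ₋₂ and qₖ = aₖqₖ₋₁ + qₖ₋₂:
  k=0: a=9, p=9, q=1
  k=1: a=1, p=10, q=1
  k=2: a=2, p=29, q=3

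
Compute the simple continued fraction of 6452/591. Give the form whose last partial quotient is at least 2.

6452 = 10×591 + 542
591 = 1×542 + 49
542 = 11×49 + 3
49 = 16×3 + 1
3 = 3×1 + 0  (stop)
So 6452/591 = [10; 1, 11, 16, 3].

[10; 1, 11, 16, 3]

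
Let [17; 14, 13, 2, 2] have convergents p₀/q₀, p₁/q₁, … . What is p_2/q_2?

Using pₖ = aₖpₖ₋₁ + pₖ₋₂, qₖ = aₖqₖ₋₁ + qₖ₋₂ (with p₋₁=1, p₋₂=0, q₋₁=0, q₋₂=1):
  k=0: a=17, p=17, q=1
  k=1: a=14, p=239, q=14
  k=2: a=13, p=3124, q=183

3124/183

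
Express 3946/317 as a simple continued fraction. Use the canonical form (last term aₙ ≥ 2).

3946 = 12×317 + 142
317 = 2×142 + 33
142 = 4×33 + 10
33 = 3×10 + 3
10 = 3×3 + 1
3 = 3×1 + 0  (stop)
So 3946/317 = [12; 2, 4, 3, 3, 3].

[12; 2, 4, 3, 3, 3]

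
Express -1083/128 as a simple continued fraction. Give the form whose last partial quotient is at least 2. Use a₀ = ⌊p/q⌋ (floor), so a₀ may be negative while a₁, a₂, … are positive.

[-9; 1, 1, 5, 1, 9]

-1083 = -9·128 + 69
128 = 1·69 + 59
69 = 1·59 + 10
59 = 5·10 + 9
10 = 1·9 + 1
9 = 9·1 + 0  (stop)
So -1083/128 = [-9; 1, 1, 5, 1, 9].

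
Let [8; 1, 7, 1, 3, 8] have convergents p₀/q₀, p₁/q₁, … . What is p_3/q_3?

80/9

Using pₖ = aₖpₖ₋₁ + pₖ₋₂, qₖ = aₖqₖ₋₁ + qₖ₋₂ (with p₋₁=1, p₋₂=0, q₋₁=0, q₋₂=1):
  k=0: a=8, p=8, q=1
  k=1: a=1, p=9, q=1
  k=2: a=7, p=71, q=8
  k=3: a=1, p=80, q=9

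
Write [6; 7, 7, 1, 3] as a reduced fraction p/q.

1357/221

Using pₖ = aₖpₖ₋₁ + pₖ₋₂ and qₖ = aₖqₖ₋₁ + qₖ₋₂:
  k=0: a=6, p=6, q=1
  k=1: a=7, p=43, q=7
  k=2: a=7, p=307, q=50
  k=3: a=1, p=350, q=57
  k=4: a=3, p=1357, q=221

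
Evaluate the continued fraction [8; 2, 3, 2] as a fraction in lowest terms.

Fold from the inside: start with 2/1.
  3 + 1/2 = 7/2
  2 + 2/7 = 16/7
  8 + 7/16 = 135/16

135/16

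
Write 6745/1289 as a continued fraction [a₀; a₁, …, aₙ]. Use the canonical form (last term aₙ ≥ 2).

[5; 4, 3, 2, 1, 2, 3, 3]

6745 = 5*1289 + 300
1289 = 4*300 + 89
300 = 3*89 + 33
89 = 2*33 + 23
33 = 1*23 + 10
23 = 2*10 + 3
10 = 3*3 + 1
3 = 3*1 + 0  (stop)
So 6745/1289 = [5; 4, 3, 2, 1, 2, 3, 3].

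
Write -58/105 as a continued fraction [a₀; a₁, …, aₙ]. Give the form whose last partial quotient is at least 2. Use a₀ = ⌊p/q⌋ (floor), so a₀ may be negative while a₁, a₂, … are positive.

-58 = -1·105 + 47
105 = 2·47 + 11
47 = 4·11 + 3
11 = 3·3 + 2
3 = 1·2 + 1
2 = 2·1 + 0  (stop)
So -58/105 = [-1; 2, 4, 3, 1, 2].

[-1; 2, 4, 3, 1, 2]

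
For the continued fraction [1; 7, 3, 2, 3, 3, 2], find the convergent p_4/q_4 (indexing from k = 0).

199/175

Using pₖ = aₖpₖ₋₁ + pₖ₋₂, qₖ = aₖqₖ₋₁ + qₖ₋₂ (with p₋₁=1, p₋₂=0, q₋₁=0, q₋₂=1):
  k=0: a=1, p=1, q=1
  k=1: a=7, p=8, q=7
  k=2: a=3, p=25, q=22
  k=3: a=2, p=58, q=51
  k=4: a=3, p=199, q=175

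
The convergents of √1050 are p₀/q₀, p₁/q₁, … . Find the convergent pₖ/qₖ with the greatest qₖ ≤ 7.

√1050 = [32; 2, 2, 10, 2, 2, 64, …] (period length 6).
Convergents:
  p_0/q_0 = 32/1
  p_1/q_1 = 65/2
  p_2/q_2 = 162/5
  p_3/q_3 = 1685/52
q_2 = 5 ≤ 7 < 52 = q_3, so the answer is 162/5.

162/5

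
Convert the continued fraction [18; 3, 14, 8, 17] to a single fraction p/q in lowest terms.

Fold from the inside: start with 17/1.
  8 + 1/17 = 137/17
  14 + 17/137 = 1935/137
  3 + 137/1935 = 5942/1935
  18 + 1935/5942 = 108891/5942

108891/5942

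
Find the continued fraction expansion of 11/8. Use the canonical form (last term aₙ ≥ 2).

[1; 2, 1, 2]

11 = 1*8 + 3
8 = 2*3 + 2
3 = 1*2 + 1
2 = 2*1 + 0  (stop)
So 11/8 = [1; 2, 1, 2].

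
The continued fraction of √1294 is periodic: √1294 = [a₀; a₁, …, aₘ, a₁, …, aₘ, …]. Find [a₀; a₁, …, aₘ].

a₀ = ⌊√1294⌋ = 35.

[35; 1, 34, 1, 70]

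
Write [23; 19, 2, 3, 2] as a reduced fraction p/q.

7169/311

Using pₖ = aₖpₖ₋₁ + pₖ₋₂ and qₖ = aₖqₖ₋₁ + qₖ₋₂:
  k=0: a=23, p=23, q=1
  k=1: a=19, p=438, q=19
  k=2: a=2, p=899, q=39
  k=3: a=3, p=3135, q=136
  k=4: a=2, p=7169, q=311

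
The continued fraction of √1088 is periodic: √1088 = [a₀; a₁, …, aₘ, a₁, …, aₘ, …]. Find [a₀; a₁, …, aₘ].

a₀ = ⌊√1088⌋ = 32.
With m₀=0, d₀=1 and mₖ₊₁ = dₖaₖ − mₖ, dₖ₊₁ = (n − mₖ₊₁²)/dₖ, aₖ₊₁ = ⌊(a₀+mₖ₊₁)/dₖ₊₁⌋:
  k=1: m=32, d=64, a=1
  k=2: m=32, d=1, a=64
d=1 and a=2a₀=64 at k=2, so the next step gives (m, d) = (32, 64) again — its k=1 value — and the period has length 2.

[32; 1, 64]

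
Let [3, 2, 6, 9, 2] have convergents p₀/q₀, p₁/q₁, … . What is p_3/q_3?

412/119

Using pₖ = aₖpₖ₋₁ + pₖ₋₂, qₖ = aₖqₖ₋₁ + qₖ₋₂ (with p₋₁=1, p₋₂=0, q₋₁=0, q₋₂=1):
  k=0: a=3, p=3, q=1
  k=1: a=2, p=7, q=2
  k=2: a=6, p=45, q=13
  k=3: a=9, p=412, q=119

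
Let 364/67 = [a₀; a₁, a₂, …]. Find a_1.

2

364 = 5·67 + 29   →  a_0 = 5
67 = 2·29 + 9   →  a_1 = 2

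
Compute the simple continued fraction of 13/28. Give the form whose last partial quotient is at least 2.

[0; 2, 6, 2]

13 = 0×28 + 13
28 = 2×13 + 2
13 = 6×2 + 1
2 = 2×1 + 0  (stop)
So 13/28 = [0; 2, 6, 2].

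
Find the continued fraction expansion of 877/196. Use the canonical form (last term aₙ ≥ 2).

877 = 4*196 + 93
196 = 2*93 + 10
93 = 9*10 + 3
10 = 3*3 + 1
3 = 3*1 + 0  (stop)
So 877/196 = [4; 2, 9, 3, 3].

[4; 2, 9, 3, 3]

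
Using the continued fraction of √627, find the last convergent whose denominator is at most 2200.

√627 = [25; 25, 50, …] (period length 2).
Convergents:
  p_0/q_0 = 25/1
  p_1/q_1 = 626/25
  p_2/q_2 = 31325/1251
  p_3/q_3 = 783751/31300
q_2 = 1251 ≤ 2200 < 31300 = q_3, so the answer is 31325/1251.

31325/1251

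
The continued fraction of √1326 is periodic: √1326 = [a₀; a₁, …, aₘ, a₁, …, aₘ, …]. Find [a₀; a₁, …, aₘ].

[36; 2, 2, 2, 2, 2, 72]

a₀ = ⌊√1326⌋ = 36.
With m₀=0, d₀=1 and mₖ₊₁ = dₖaₖ − mₖ, dₖ₊₁ = (n − mₖ₊₁²)/dₖ, aₖ₊₁ = ⌊(a₀+mₖ₊₁)/dₖ₊₁⌋:
  k=1: m=36, d=30, a=2
  k=2: m=24, d=25, a=2
  k=3: m=26, d=26, a=2
  k=4: m=26, d=25, a=2
  k=5: m=24, d=30, a=2
  k=6: m=36, d=1, a=72
d=1 and a=2a₀=72 at k=6, so the next step gives (m, d) = (36, 30) again — its k=1 value — and the period has length 6.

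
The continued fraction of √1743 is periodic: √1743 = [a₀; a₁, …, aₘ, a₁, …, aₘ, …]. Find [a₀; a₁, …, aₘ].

[41; 1, 2, 1, 82]

a₀ = ⌊√1743⌋ = 41.
With m₀=0, d₀=1 and mₖ₊₁ = dₖaₖ − mₖ, dₖ₊₁ = (n − mₖ₊₁²)/dₖ, aₖ₊₁ = ⌊(a₀+mₖ₊₁)/dₖ₊₁⌋:
  k=1: m=41, d=62, a=1
  k=2: m=21, d=21, a=2
  k=3: m=21, d=62, a=1
  k=4: m=41, d=1, a=82
d=1 and a=2a₀=82 at k=4, so the next step gives (m, d) = (41, 62) again — its k=1 value — and the period has length 4.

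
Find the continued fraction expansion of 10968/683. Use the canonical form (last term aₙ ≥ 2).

[16; 17, 13, 3]

10968 = 16·683 + 40
683 = 17·40 + 3
40 = 13·3 + 1
3 = 3·1 + 0  (stop)
So 10968/683 = [16; 17, 13, 3].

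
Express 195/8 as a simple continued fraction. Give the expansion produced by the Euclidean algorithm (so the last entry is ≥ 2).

[24; 2, 1, 2]

195 = 24·8 + 3
8 = 2·3 + 2
3 = 1·2 + 1
2 = 2·1 + 0  (stop)
So 195/8 = [24; 2, 1, 2].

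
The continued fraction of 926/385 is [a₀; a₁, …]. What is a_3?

926 = 2·385 + 156   →  a_0 = 2
385 = 2·156 + 73   →  a_1 = 2
156 = 2·73 + 10   →  a_2 = 2
73 = 7·10 + 3   →  a_3 = 7

7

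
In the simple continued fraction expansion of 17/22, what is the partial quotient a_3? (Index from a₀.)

2

17 = 0·22 + 17   →  a_0 = 0
22 = 1·17 + 5   →  a_1 = 1
17 = 3·5 + 2   →  a_2 = 3
5 = 2·2 + 1   →  a_3 = 2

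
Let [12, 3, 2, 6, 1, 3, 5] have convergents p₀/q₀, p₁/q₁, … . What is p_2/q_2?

Using pₖ = aₖpₖ₋₁ + pₖ₋₂, qₖ = aₖqₖ₋₁ + qₖ₋₂ (with p₋₁=1, p₋₂=0, q₋₁=0, q₋₂=1):
  k=0: a=12, p=12, q=1
  k=1: a=3, p=37, q=3
  k=2: a=2, p=86, q=7

86/7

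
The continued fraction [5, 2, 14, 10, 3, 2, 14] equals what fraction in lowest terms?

166312/30333

Using pₖ = aₖpₖ₋₁ + pₖ₋₂ and qₖ = aₖqₖ₋₁ + qₖ₋₂:
  k=0: a=5, p=5, q=1
  k=1: a=2, p=11, q=2
  k=2: a=14, p=159, q=29
  k=3: a=10, p=1601, q=292
  k=4: a=3, p=4962, q=905
  k=5: a=2, p=11525, q=2102
  k=6: a=14, p=166312, q=30333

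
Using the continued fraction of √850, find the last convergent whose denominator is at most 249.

2449/84

√850 = [29; 6, 2, 6, 58, …] (period length 4).
Convergents:
  p_0/q_0 = 29/1
  p_1/q_1 = 175/6
  p_2/q_2 = 379/13
  p_3/q_3 = 2449/84
  p_4/q_4 = 142421/4885
q_3 = 84 ≤ 249 < 4885 = q_4, so the answer is 2449/84.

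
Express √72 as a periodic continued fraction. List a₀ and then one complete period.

[8; 2, 16]

a₀ = ⌊√72⌋ = 8.
With m₀=0, d₀=1 and mₖ₊₁ = dₖaₖ − mₖ, dₖ₊₁ = (n − mₖ₊₁²)/dₖ, aₖ₊₁ = ⌊(a₀+mₖ₊₁)/dₖ₊₁⌋:
  k=1: m=8, d=8, a=2
  k=2: m=8, d=1, a=16
d=1 and a=2a₀=16 at k=2, so the next step gives (m, d) = (8, 8) again — its k=1 value — and the period has length 2.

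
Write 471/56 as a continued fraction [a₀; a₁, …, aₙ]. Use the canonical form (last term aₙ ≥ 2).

[8; 2, 2, 3, 3]

471 = 8×56 + 23
56 = 2×23 + 10
23 = 2×10 + 3
10 = 3×3 + 1
3 = 3×1 + 0  (stop)
So 471/56 = [8; 2, 2, 3, 3].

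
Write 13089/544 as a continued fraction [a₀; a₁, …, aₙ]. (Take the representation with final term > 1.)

13089 = 24*544 + 33
544 = 16*33 + 16
33 = 2*16 + 1
16 = 16*1 + 0  (stop)
So 13089/544 = [24; 16, 2, 16].

[24; 16, 2, 16]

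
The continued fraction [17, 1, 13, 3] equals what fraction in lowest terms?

Fold from the inside: start with 3/1.
  13 + 1/3 = 40/3
  1 + 3/40 = 43/40
  17 + 40/43 = 771/43

771/43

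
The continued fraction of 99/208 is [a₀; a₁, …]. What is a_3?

99 = 0·208 + 99   →  a_0 = 0
208 = 2·99 + 10   →  a_1 = 2
99 = 9·10 + 9   →  a_2 = 9
10 = 1·9 + 1   →  a_3 = 1

1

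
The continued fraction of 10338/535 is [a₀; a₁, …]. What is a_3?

10338 = 19·535 + 173   →  a_0 = 19
535 = 3·173 + 16   →  a_1 = 3
173 = 10·16 + 13   →  a_2 = 10
16 = 1·13 + 3   →  a_3 = 1

1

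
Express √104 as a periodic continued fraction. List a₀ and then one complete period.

[10; 5, 20]

a₀ = ⌊√104⌋ = 10.
With m₀=0, d₀=1 and mₖ₊₁ = dₖaₖ − mₖ, dₖ₊₁ = (n − mₖ₊₁²)/dₖ, aₖ₊₁ = ⌊(a₀+mₖ₊₁)/dₖ₊₁⌋:
  k=1: m=10, d=4, a=5
  k=2: m=10, d=1, a=20
d=1 and a=2a₀=20 at k=2, so the next step gives (m, d) = (10, 4) again — its k=1 value — and the period has length 2.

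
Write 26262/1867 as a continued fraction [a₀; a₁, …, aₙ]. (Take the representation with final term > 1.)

[14; 15, 17, 1, 2, 2]

26262 = 14×1867 + 124
1867 = 15×124 + 7
124 = 17×7 + 5
7 = 1×5 + 2
5 = 2×2 + 1
2 = 2×1 + 0  (stop)
So 26262/1867 = [14; 15, 17, 1, 2, 2].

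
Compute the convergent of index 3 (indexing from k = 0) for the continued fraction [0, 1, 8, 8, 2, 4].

Using pₖ = aₖpₖ₋₁ + pₖ₋₂, qₖ = aₖqₖ₋₁ + qₖ₋₂ (with p₋₁=1, p₋₂=0, q₋₁=0, q₋₂=1):
  k=0: a=0, p=0, q=1
  k=1: a=1, p=1, q=1
  k=2: a=8, p=8, q=9
  k=3: a=8, p=65, q=73

65/73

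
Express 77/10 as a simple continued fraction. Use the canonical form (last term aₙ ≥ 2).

[7; 1, 2, 3]

77 = 7·10 + 7
10 = 1·7 + 3
7 = 2·3 + 1
3 = 3·1 + 0  (stop)
So 77/10 = [7; 1, 2, 3].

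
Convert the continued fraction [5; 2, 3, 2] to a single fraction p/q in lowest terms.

87/16

Fold from the inside: start with 2/1.
  3 + 1/2 = 7/2
  2 + 2/7 = 16/7
  5 + 7/16 = 87/16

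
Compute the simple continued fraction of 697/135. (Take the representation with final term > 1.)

[5; 6, 7, 3]

697 = 5·135 + 22
135 = 6·22 + 3
22 = 7·3 + 1
3 = 3·1 + 0  (stop)
So 697/135 = [5; 6, 7, 3].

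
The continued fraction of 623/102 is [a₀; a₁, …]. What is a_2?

3

623 = 6·102 + 11   →  a_0 = 6
102 = 9·11 + 3   →  a_1 = 9
11 = 3·3 + 2   →  a_2 = 3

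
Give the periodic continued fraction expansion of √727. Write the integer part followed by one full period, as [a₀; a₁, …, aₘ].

a₀ = ⌊√727⌋ = 26.
With m₀=0, d₀=1 and mₖ₊₁ = dₖaₖ − mₖ, dₖ₊₁ = (n − mₖ₊₁²)/dₖ, aₖ₊₁ = ⌊(a₀+mₖ₊₁)/dₖ₊₁⌋:
  k=1: m=26, d=51, a=1
  k=2: m=25, d=2, a=25
  k=3: m=25, d=51, a=1
  k=4: m=26, d=1, a=52
d=1 and a=2a₀=52 at k=4, so the next step gives (m, d) = (26, 51) again — its k=1 value — and the period has length 4.

[26; 1, 25, 1, 52]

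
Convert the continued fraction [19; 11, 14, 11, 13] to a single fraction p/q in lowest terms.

428826/22463

Fold from the inside: start with 13/1.
  11 + 1/13 = 144/13
  14 + 13/144 = 2029/144
  11 + 144/2029 = 22463/2029
  19 + 2029/22463 = 428826/22463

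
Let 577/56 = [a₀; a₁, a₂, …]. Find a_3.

577 = 10·56 + 17   →  a_0 = 10
56 = 3·17 + 5   →  a_1 = 3
17 = 3·5 + 2   →  a_2 = 3
5 = 2·2 + 1   →  a_3 = 2

2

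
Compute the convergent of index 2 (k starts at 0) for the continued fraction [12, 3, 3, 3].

Using pₖ = aₖpₖ₋₁ + pₖ₋₂, qₖ = aₖqₖ₋₁ + qₖ₋₂ (with p₋₁=1, p₋₂=0, q₋₁=0, q₋₂=1):
  k=0: a=12, p=12, q=1
  k=1: a=3, p=37, q=3
  k=2: a=3, p=123, q=10

123/10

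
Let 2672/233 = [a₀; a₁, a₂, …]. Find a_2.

7

2672 = 11·233 + 109   →  a_0 = 11
233 = 2·109 + 15   →  a_1 = 2
109 = 7·15 + 4   →  a_2 = 7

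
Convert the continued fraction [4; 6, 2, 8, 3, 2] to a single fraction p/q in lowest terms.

Fold from the inside: start with 2/1.
  3 + 1/2 = 7/2
  8 + 2/7 = 58/7
  2 + 7/58 = 123/58
  6 + 58/123 = 796/123
  4 + 123/796 = 3307/796

3307/796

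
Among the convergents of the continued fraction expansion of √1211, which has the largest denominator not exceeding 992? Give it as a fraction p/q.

12145/349

√1211 = [34; 1, 3, 1, 68, …] (period length 4).
Convergents:
  p_0/q_0 = 34/1
  p_1/q_1 = 35/1
  p_2/q_2 = 139/4
  p_3/q_3 = 174/5
  p_4/q_4 = 11971/344
  p_5/q_5 = 12145/349
  p_6/q_6 = 48406/1391
q_5 = 349 ≤ 992 < 1391 = q_6, so the answer is 12145/349.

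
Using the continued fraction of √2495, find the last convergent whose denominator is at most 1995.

√2495 = [49; 1, 18, 1, 98, …] (period length 4).
Convergents:
  p_0/q_0 = 49/1
  p_1/q_1 = 50/1
  p_2/q_2 = 949/19
  p_3/q_3 = 999/20
  p_4/q_4 = 98851/1979
  p_5/q_5 = 99850/1999
q_4 = 1979 ≤ 1995 < 1999 = q_5, so the answer is 98851/1979.

98851/1979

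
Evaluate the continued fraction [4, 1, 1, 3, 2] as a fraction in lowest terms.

Using pₖ = aₖpₖ₋₁ + pₖ₋₂ and qₖ = aₖqₖ₋₁ + qₖ₋₂:
  k=0: a=4, p=4, q=1
  k=1: a=1, p=5, q=1
  k=2: a=1, p=9, q=2
  k=3: a=3, p=32, q=7
  k=4: a=2, p=73, q=16

73/16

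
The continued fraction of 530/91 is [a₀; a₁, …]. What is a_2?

530 = 5·91 + 75   →  a_0 = 5
91 = 1·75 + 16   →  a_1 = 1
75 = 4·16 + 11   →  a_2 = 4

4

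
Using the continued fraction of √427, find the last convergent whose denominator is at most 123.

√427 = [20; 1, 1, 1, 40, …] (period length 4).
Convergents:
  p_0/q_0 = 20/1
  p_1/q_1 = 21/1
  p_2/q_2 = 41/2
  p_3/q_3 = 62/3
  p_4/q_4 = 2521/122
  p_5/q_5 = 2583/125
q_4 = 122 ≤ 123 < 125 = q_5, so the answer is 2521/122.

2521/122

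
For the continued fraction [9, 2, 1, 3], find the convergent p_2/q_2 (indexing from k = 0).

28/3

Using pₖ = aₖpₖ₋₁ + pₖ₋₂, qₖ = aₖqₖ₋₁ + qₖ₋₂ (with p₋₁=1, p₋₂=0, q₋₁=0, q₋₂=1):
  k=0: a=9, p=9, q=1
  k=1: a=2, p=19, q=2
  k=2: a=1, p=28, q=3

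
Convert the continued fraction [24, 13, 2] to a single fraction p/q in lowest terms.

Using pₖ = aₖpₖ₋₁ + pₖ₋₂ and qₖ = aₖqₖ₋₁ + qₖ₋₂:
  k=0: a=24, p=24, q=1
  k=1: a=13, p=313, q=13
  k=2: a=2, p=650, q=27

650/27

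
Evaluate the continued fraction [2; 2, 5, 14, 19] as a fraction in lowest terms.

7304/2975

Using pₖ = aₖpₖ₋₁ + pₖ₋₂ and qₖ = aₖqₖ₋₁ + qₖ₋₂:
  k=0: a=2, p=2, q=1
  k=1: a=2, p=5, q=2
  k=2: a=5, p=27, q=11
  k=3: a=14, p=383, q=156
  k=4: a=19, p=7304, q=2975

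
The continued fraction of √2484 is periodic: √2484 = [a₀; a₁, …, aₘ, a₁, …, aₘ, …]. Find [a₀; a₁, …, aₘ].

a₀ = ⌊√2484⌋ = 49.
With m₀=0, d₀=1 and mₖ₊₁ = dₖaₖ − mₖ, dₖ₊₁ = (n − mₖ₊₁²)/dₖ, aₖ₊₁ = ⌊(a₀+mₖ₊₁)/dₖ₊₁⌋:
  k=1: m=49, d=83, a=1
  k=2: m=34, d=16, a=5
  k=3: m=46, d=23, a=4
  k=4: m=46, d=16, a=5
  k=5: m=34, d=83, a=1
  k=6: m=49, d=1, a=98
d=1 and a=2a₀=98 at k=6, so the next step gives (m, d) = (49, 83) again — its k=1 value — and the period has length 6.

[49; 1, 5, 4, 5, 1, 98]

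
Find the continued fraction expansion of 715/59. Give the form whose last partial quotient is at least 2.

715 = 12×59 + 7
59 = 8×7 + 3
7 = 2×3 + 1
3 = 3×1 + 0  (stop)
So 715/59 = [12; 8, 2, 3].

[12; 8, 2, 3]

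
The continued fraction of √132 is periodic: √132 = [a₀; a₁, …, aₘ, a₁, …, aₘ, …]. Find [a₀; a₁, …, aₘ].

a₀ = ⌊√132⌋ = 11.
With m₀=0, d₀=1 and mₖ₊₁ = dₖaₖ − mₖ, dₖ₊₁ = (n − mₖ₊₁²)/dₖ, aₖ₊₁ = ⌊(a₀+mₖ₊₁)/dₖ₊₁⌋:
  k=1: m=11, d=11, a=2
  k=2: m=11, d=1, a=22
d=1 and a=2a₀=22 at k=2, so the next step gives (m, d) = (11, 11) again — its k=1 value — and the period has length 2.

[11; 2, 22]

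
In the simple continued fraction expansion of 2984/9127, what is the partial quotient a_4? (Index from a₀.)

2984 = 0·9127 + 2984   →  a_0 = 0
9127 = 3·2984 + 175   →  a_1 = 3
2984 = 17·175 + 9   →  a_2 = 17
175 = 19·9 + 4   →  a_3 = 19
9 = 2·4 + 1   →  a_4 = 2

2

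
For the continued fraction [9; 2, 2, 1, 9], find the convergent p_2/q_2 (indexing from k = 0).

Using pₖ = aₖpₖ₋₁ + pₖ₋₂, qₖ = aₖqₖ₋₁ + qₖ₋₂ (with p₋₁=1, p₋₂=0, q₋₁=0, q₋₂=1):
  k=0: a=9, p=9, q=1
  k=1: a=2, p=19, q=2
  k=2: a=2, p=47, q=5

47/5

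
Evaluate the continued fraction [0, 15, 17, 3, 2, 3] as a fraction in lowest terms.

415/6249

Fold from the inside: start with 3/1.
  2 + 1/3 = 7/3
  3 + 3/7 = 24/7
  17 + 7/24 = 415/24
  15 + 24/415 = 6249/415
  0 + 415/6249 = 415/6249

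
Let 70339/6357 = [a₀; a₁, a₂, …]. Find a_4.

70339 = 11·6357 + 412   →  a_0 = 11
6357 = 15·412 + 177   →  a_1 = 15
412 = 2·177 + 58   →  a_2 = 2
177 = 3·58 + 3   →  a_3 = 3
58 = 19·3 + 1   →  a_4 = 19

19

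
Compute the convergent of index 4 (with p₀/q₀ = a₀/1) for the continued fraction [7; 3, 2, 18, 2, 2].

1931/265

Using pₖ = aₖpₖ₋₁ + pₖ₋₂, qₖ = aₖqₖ₋₁ + qₖ₋₂ (with p₋₁=1, p₋₂=0, q₋₁=0, q₋₂=1):
  k=0: a=7, p=7, q=1
  k=1: a=3, p=22, q=3
  k=2: a=2, p=51, q=7
  k=3: a=18, p=940, q=129
  k=4: a=2, p=1931, q=265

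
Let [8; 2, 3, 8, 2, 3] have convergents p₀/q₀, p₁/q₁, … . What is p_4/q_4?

1037/123

Using pₖ = aₖpₖ₋₁ + pₖ₋₂, qₖ = aₖqₖ₋₁ + qₖ₋₂ (with p₋₁=1, p₋₂=0, q₋₁=0, q₋₂=1):
  k=0: a=8, p=8, q=1
  k=1: a=2, p=17, q=2
  k=2: a=3, p=59, q=7
  k=3: a=8, p=489, q=58
  k=4: a=2, p=1037, q=123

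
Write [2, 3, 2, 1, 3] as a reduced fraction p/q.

85/37

Fold from the inside: start with 3/1.
  1 + 1/3 = 4/3
  2 + 3/4 = 11/4
  3 + 4/11 = 37/11
  2 + 11/37 = 85/37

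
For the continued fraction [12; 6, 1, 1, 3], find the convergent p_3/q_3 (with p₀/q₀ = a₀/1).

158/13

Using pₖ = aₖpₖ₋₁ + pₖ₋₂, qₖ = aₖqₖ₋₁ + qₖ₋₂ (with p₋₁=1, p₋₂=0, q₋₁=0, q₋₂=1):
  k=0: a=12, p=12, q=1
  k=1: a=6, p=73, q=6
  k=2: a=1, p=85, q=7
  k=3: a=1, p=158, q=13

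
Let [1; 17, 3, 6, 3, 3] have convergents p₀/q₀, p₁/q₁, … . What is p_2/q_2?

Using pₖ = aₖpₖ₋₁ + pₖ₋₂, qₖ = aₖqₖ₋₁ + qₖ₋₂ (with p₋₁=1, p₋₂=0, q₋₁=0, q₋₂=1):
  k=0: a=1, p=1, q=1
  k=1: a=17, p=18, q=17
  k=2: a=3, p=55, q=52

55/52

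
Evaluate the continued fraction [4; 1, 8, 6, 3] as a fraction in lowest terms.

851/174

Fold from the inside: start with 3/1.
  6 + 1/3 = 19/3
  8 + 3/19 = 155/19
  1 + 19/155 = 174/155
  4 + 155/174 = 851/174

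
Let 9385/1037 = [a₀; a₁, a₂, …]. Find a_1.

9385 = 9·1037 + 52   →  a_0 = 9
1037 = 19·52 + 49   →  a_1 = 19

19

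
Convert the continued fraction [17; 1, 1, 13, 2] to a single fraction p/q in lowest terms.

981/56

Fold from the inside: start with 2/1.
  13 + 1/2 = 27/2
  1 + 2/27 = 29/27
  1 + 27/29 = 56/29
  17 + 29/56 = 981/56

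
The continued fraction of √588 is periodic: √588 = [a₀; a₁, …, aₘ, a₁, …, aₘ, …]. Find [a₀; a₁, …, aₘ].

[24; 4, 48]

a₀ = ⌊√588⌋ = 24.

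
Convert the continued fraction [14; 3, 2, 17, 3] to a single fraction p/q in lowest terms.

Using pₖ = aₖpₖ₋₁ + pₖ₋₂ and qₖ = aₖqₖ₋₁ + qₖ₋₂:
  k=0: a=14, p=14, q=1
  k=1: a=3, p=43, q=3
  k=2: a=2, p=100, q=7
  k=3: a=17, p=1743, q=122
  k=4: a=3, p=5329, q=373

5329/373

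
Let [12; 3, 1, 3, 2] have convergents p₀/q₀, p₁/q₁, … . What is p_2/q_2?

Using pₖ = aₖpₖ₋₁ + pₖ₋₂, qₖ = aₖqₖ₋₁ + qₖ₋₂ (with p₋₁=1, p₋₂=0, q₋₁=0, q₋₂=1):
  k=0: a=12, p=12, q=1
  k=1: a=3, p=37, q=3
  k=2: a=1, p=49, q=4

49/4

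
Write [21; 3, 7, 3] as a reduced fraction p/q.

1471/69

Using pₖ = aₖpₖ₋₁ + pₖ₋₂ and qₖ = aₖqₖ₋₁ + qₖ₋₂:
  k=0: a=21, p=21, q=1
  k=1: a=3, p=64, q=3
  k=2: a=7, p=469, q=22
  k=3: a=3, p=1471, q=69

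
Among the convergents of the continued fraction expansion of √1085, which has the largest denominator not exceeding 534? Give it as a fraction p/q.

√1085 = [32; 1, 15, 2, 15, 1, 64, …] (period length 6).
Convergents:
  p_0/q_0 = 32/1
  p_1/q_1 = 33/1
  p_2/q_2 = 527/16
  p_3/q_3 = 1087/33
  p_4/q_4 = 16832/511
  p_5/q_5 = 17919/544
q_4 = 511 ≤ 534 < 544 = q_5, so the answer is 16832/511.

16832/511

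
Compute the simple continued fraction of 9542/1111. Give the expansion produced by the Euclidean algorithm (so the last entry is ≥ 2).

9542 = 8*1111 + 654
1111 = 1*654 + 457
654 = 1*457 + 197
457 = 2*197 + 63
197 = 3*63 + 8
63 = 7*8 + 7
8 = 1*7 + 1
7 = 7*1 + 0  (stop)
So 9542/1111 = [8; 1, 1, 2, 3, 7, 1, 7].

[8; 1, 1, 2, 3, 7, 1, 7]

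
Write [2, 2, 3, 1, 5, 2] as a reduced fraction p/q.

276/113

Fold from the inside: start with 2/1.
  5 + 1/2 = 11/2
  1 + 2/11 = 13/11
  3 + 11/13 = 50/13
  2 + 13/50 = 113/50
  2 + 50/113 = 276/113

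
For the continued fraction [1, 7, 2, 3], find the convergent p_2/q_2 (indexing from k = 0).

17/15

Using pₖ = aₖpₖ₋₁ + pₖ₋₂, qₖ = aₖqₖ₋₁ + qₖ₋₂ (with p₋₁=1, p₋₂=0, q₋₁=0, q₋₂=1):
  k=0: a=1, p=1, q=1
  k=1: a=7, p=8, q=7
  k=2: a=2, p=17, q=15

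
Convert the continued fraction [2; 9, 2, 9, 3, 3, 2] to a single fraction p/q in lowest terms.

8997/4273

Using pₖ = aₖpₖ₋₁ + pₖ₋₂ and qₖ = aₖqₖ₋₁ + qₖ₋₂:
  k=0: a=2, p=2, q=1
  k=1: a=9, p=19, q=9
  k=2: a=2, p=40, q=19
  k=3: a=9, p=379, q=180
  k=4: a=3, p=1177, q=559
  k=5: a=3, p=3910, q=1857
  k=6: a=2, p=8997, q=4273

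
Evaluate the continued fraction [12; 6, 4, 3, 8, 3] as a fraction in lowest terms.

25537/2100

Fold from the inside: start with 3/1.
  8 + 1/3 = 25/3
  3 + 3/25 = 78/25
  4 + 25/78 = 337/78
  6 + 78/337 = 2100/337
  12 + 337/2100 = 25537/2100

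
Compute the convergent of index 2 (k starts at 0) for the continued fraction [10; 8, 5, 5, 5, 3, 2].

415/41

Using pₖ = aₖpₖ₋₁ + pₖ₋₂, qₖ = aₖqₖ₋₁ + qₖ₋₂ (with p₋₁=1, p₋₂=0, q₋₁=0, q₋₂=1):
  k=0: a=10, p=10, q=1
  k=1: a=8, p=81, q=8
  k=2: a=5, p=415, q=41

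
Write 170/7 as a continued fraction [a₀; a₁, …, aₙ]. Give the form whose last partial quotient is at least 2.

[24; 3, 2]

170 = 24·7 + 2
7 = 3·2 + 1
2 = 2·1 + 0  (stop)
So 170/7 = [24; 3, 2].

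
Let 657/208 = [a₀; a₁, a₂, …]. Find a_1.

657 = 3·208 + 33   →  a_0 = 3
208 = 6·33 + 10   →  a_1 = 6

6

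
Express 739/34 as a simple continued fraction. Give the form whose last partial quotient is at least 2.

[21; 1, 2, 1, 3, 2]

739 = 21*34 + 25
34 = 1*25 + 9
25 = 2*9 + 7
9 = 1*7 + 2
7 = 3*2 + 1
2 = 2*1 + 0  (stop)
So 739/34 = [21; 1, 2, 1, 3, 2].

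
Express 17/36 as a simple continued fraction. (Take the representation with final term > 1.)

[0; 2, 8, 2]

17 = 0*36 + 17
36 = 2*17 + 2
17 = 8*2 + 1
2 = 2*1 + 0  (stop)
So 17/36 = [0; 2, 8, 2].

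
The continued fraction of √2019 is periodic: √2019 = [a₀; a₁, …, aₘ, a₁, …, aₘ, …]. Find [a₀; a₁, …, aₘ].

[44; 1, 13, 1, 88]

a₀ = ⌊√2019⌋ = 44.
With m₀=0, d₀=1 and mₖ₊₁ = dₖaₖ − mₖ, dₖ₊₁ = (n − mₖ₊₁²)/dₖ, aₖ₊₁ = ⌊(a₀+mₖ₊₁)/dₖ₊₁⌋:
  k=1: m=44, d=83, a=1
  k=2: m=39, d=6, a=13
  k=3: m=39, d=83, a=1
  k=4: m=44, d=1, a=88
d=1 and a=2a₀=88 at k=4, so the next step gives (m, d) = (44, 83) again — its k=1 value — and the period has length 4.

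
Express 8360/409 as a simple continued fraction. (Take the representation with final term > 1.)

8360 = 20*409 + 180
409 = 2*180 + 49
180 = 3*49 + 33
49 = 1*33 + 16
33 = 2*16 + 1
16 = 16*1 + 0  (stop)
So 8360/409 = [20; 2, 3, 1, 2, 16].

[20; 2, 3, 1, 2, 16]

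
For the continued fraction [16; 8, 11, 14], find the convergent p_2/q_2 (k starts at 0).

1435/89

Using pₖ = aₖpₖ₋₁ + pₖ₋₂, qₖ = aₖqₖ₋₁ + qₖ₋₂ (with p₋₁=1, p₋₂=0, q₋₁=0, q₋₂=1):
  k=0: a=16, p=16, q=1
  k=1: a=8, p=129, q=8
  k=2: a=11, p=1435, q=89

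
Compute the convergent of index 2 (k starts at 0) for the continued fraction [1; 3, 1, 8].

Using pₖ = aₖpₖ₋₁ + pₖ₋₂, qₖ = aₖqₖ₋₁ + qₖ₋₂ (with p₋₁=1, p₋₂=0, q₋₁=0, q₋₂=1):
  k=0: a=1, p=1, q=1
  k=1: a=3, p=4, q=3
  k=2: a=1, p=5, q=4

5/4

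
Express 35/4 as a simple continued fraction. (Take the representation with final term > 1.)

35 = 8·4 + 3
4 = 1·3 + 1
3 = 3·1 + 0  (stop)
So 35/4 = [8; 1, 3].

[8; 1, 3]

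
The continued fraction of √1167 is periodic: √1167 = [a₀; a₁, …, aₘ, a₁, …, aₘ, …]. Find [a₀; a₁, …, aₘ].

[34; 6, 5, 11, 5, 6, 68]

a₀ = ⌊√1167⌋ = 34.
With m₀=0, d₀=1 and mₖ₊₁ = dₖaₖ − mₖ, dₖ₊₁ = (n − mₖ₊₁²)/dₖ, aₖ₊₁ = ⌊(a₀+mₖ₊₁)/dₖ₊₁⌋:
  k=1: m=34, d=11, a=6
  k=2: m=32, d=13, a=5
  k=3: m=33, d=6, a=11
  k=4: m=33, d=13, a=5
  k=5: m=32, d=11, a=6
  k=6: m=34, d=1, a=68
d=1 and a=2a₀=68 at k=6, so the next step gives (m, d) = (34, 11) again — its k=1 value — and the period has length 6.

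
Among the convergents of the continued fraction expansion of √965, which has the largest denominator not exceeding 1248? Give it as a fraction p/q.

√965 = [31; 15, 1, 1, 15, 62, …] (period length 5).
Convergents:
  p_0/q_0 = 31/1
  p_1/q_1 = 466/15
  p_2/q_2 = 497/16
  p_3/q_3 = 963/31
  p_4/q_4 = 14942/481
  p_5/q_5 = 927367/29853
q_4 = 481 ≤ 1248 < 29853 = q_5, so the answer is 14942/481.

14942/481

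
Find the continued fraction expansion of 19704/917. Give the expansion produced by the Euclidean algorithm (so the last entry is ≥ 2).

19704 = 21×917 + 447
917 = 2×447 + 23
447 = 19×23 + 10
23 = 2×10 + 3
10 = 3×3 + 1
3 = 3×1 + 0  (stop)
So 19704/917 = [21; 2, 19, 2, 3, 3].

[21; 2, 19, 2, 3, 3]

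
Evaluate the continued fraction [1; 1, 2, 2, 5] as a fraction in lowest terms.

65/38

Using pₖ = aₖpₖ₋₁ + pₖ₋₂ and qₖ = aₖqₖ₋₁ + qₖ₋₂:
  k=0: a=1, p=1, q=1
  k=1: a=1, p=2, q=1
  k=2: a=2, p=5, q=3
  k=3: a=2, p=12, q=7
  k=4: a=5, p=65, q=38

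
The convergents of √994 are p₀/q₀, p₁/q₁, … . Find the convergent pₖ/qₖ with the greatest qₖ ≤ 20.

√994 = [31; 1, 1, 8, 1, 1, 62, …] (period length 6).
Convergents:
  p_0/q_0 = 31/1
  p_1/q_1 = 32/1
  p_2/q_2 = 63/2
  p_3/q_3 = 536/17
  p_4/q_4 = 599/19
  p_5/q_5 = 1135/36
q_4 = 19 ≤ 20 < 36 = q_5, so the answer is 599/19.

599/19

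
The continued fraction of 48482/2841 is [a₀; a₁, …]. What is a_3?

48482 = 17·2841 + 185   →  a_0 = 17
2841 = 15·185 + 66   →  a_1 = 15
185 = 2·66 + 53   →  a_2 = 2
66 = 1·53 + 13   →  a_3 = 1

1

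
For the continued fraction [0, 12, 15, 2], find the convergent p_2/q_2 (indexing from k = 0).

15/181

Using pₖ = aₖpₖ₋₁ + pₖ₋₂, qₖ = aₖqₖ₋₁ + qₖ₋₂ (with p₋₁=1, p₋₂=0, q₋₁=0, q₋₂=1):
  k=0: a=0, p=0, q=1
  k=1: a=12, p=1, q=12
  k=2: a=15, p=15, q=181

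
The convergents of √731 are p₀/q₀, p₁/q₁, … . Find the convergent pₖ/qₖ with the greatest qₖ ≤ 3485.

√731 = [27; 27, 54, …] (period length 2).
Convergents:
  p_0/q_0 = 27/1
  p_1/q_1 = 730/27
  p_2/q_2 = 39447/1459
  p_3/q_3 = 1065799/39420
q_2 = 1459 ≤ 3485 < 39420 = q_3, so the answer is 39447/1459.

39447/1459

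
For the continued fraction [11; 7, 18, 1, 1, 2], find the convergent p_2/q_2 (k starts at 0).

Using pₖ = aₖpₖ₋₁ + pₖ₋₂, qₖ = aₖqₖ₋₁ + qₖ₋₂ (with p₋₁=1, p₋₂=0, q₋₁=0, q₋₂=1):
  k=0: a=11, p=11, q=1
  k=1: a=7, p=78, q=7
  k=2: a=18, p=1415, q=127

1415/127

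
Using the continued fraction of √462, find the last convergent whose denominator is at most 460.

3697/172

√462 = [21; 2, 42, …] (period length 2).
Convergents:
  p_0/q_0 = 21/1
  p_1/q_1 = 43/2
  p_2/q_2 = 1827/85
  p_3/q_3 = 3697/172
  p_4/q_4 = 157101/7309
q_3 = 172 ≤ 460 < 7309 = q_4, so the answer is 3697/172.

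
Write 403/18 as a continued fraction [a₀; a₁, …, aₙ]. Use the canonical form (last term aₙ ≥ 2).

[22; 2, 1, 1, 3]

403 = 22*18 + 7
18 = 2*7 + 4
7 = 1*4 + 3
4 = 1*3 + 1
3 = 3*1 + 0  (stop)
So 403/18 = [22; 2, 1, 1, 3].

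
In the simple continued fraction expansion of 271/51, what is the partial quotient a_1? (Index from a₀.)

3

271 = 5·51 + 16   →  a_0 = 5
51 = 3·16 + 3   →  a_1 = 3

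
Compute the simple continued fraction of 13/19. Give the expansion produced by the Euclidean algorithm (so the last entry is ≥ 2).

13 = 0*19 + 13
19 = 1*13 + 6
13 = 2*6 + 1
6 = 6*1 + 0  (stop)
So 13/19 = [0; 1, 2, 6].

[0; 1, 2, 6]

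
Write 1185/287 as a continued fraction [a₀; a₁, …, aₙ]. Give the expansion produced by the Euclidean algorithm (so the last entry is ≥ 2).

1185 = 4·287 + 37
287 = 7·37 + 28
37 = 1·28 + 9
28 = 3·9 + 1
9 = 9·1 + 0  (stop)
So 1185/287 = [4; 7, 1, 3, 9].

[4; 7, 1, 3, 9]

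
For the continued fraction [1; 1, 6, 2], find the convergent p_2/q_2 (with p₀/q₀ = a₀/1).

13/7

Using pₖ = aₖpₖ₋₁ + pₖ₋₂, qₖ = aₖqₖ₋₁ + qₖ₋₂ (with p₋₁=1, p₋₂=0, q₋₁=0, q₋₂=1):
  k=0: a=1, p=1, q=1
  k=1: a=1, p=2, q=1
  k=2: a=6, p=13, q=7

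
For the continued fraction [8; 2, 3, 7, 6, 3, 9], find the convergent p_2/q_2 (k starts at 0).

59/7

Using pₖ = aₖpₖ₋₁ + pₖ₋₂, qₖ = aₖqₖ₋₁ + qₖ₋₂ (with p₋₁=1, p₋₂=0, q₋₁=0, q₋₂=1):
  k=0: a=8, p=8, q=1
  k=1: a=2, p=17, q=2
  k=2: a=3, p=59, q=7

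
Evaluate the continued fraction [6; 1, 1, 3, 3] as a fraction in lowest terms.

151/23

Using pₖ = aₖpₖ₋₁ + pₖ₋₂ and qₖ = aₖqₖ₋₁ + qₖ₋₂:
  k=0: a=6, p=6, q=1
  k=1: a=1, p=7, q=1
  k=2: a=1, p=13, q=2
  k=3: a=3, p=46, q=7
  k=4: a=3, p=151, q=23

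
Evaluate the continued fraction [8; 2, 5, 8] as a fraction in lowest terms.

Using pₖ = aₖpₖ₋₁ + pₖ₋₂ and qₖ = aₖqₖ₋₁ + qₖ₋₂:
  k=0: a=8, p=8, q=1
  k=1: a=2, p=17, q=2
  k=2: a=5, p=93, q=11
  k=3: a=8, p=761, q=90

761/90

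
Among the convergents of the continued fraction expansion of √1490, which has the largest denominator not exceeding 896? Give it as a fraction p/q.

√1490 = [38; 1, 1, 1, 1, 76, …] (period length 5).
Convergents:
  p_0/q_0 = 38/1
  p_1/q_1 = 39/1
  p_2/q_2 = 77/2
  p_3/q_3 = 116/3
  p_4/q_4 = 193/5
  p_5/q_5 = 14784/383
  p_6/q_6 = 14977/388
  p_7/q_7 = 29761/771
  p_8/q_8 = 44738/1159
q_7 = 771 ≤ 896 < 1159 = q_8, so the answer is 29761/771.

29761/771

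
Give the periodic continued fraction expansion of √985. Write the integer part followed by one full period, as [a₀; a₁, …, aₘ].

[31; 2, 1, 1, 2, 62]

a₀ = ⌊√985⌋ = 31.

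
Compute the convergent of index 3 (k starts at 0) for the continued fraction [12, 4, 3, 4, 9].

Using pₖ = aₖpₖ₋₁ + pₖ₋₂, qₖ = aₖqₖ₋₁ + qₖ₋₂ (with p₋₁=1, p₋₂=0, q₋₁=0, q₋₂=1):
  k=0: a=12, p=12, q=1
  k=1: a=4, p=49, q=4
  k=2: a=3, p=159, q=13
  k=3: a=4, p=685, q=56

685/56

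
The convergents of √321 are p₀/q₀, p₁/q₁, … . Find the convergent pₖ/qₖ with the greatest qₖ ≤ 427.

√321 = [17; 1, 10, 1, 34, …] (period length 4).
Convergents:
  p_0/q_0 = 17/1
  p_1/q_1 = 18/1
  p_2/q_2 = 197/11
  p_3/q_3 = 215/12
  p_4/q_4 = 7507/419
  p_5/q_5 = 7722/431
q_4 = 419 ≤ 427 < 431 = q_5, so the answer is 7507/419.

7507/419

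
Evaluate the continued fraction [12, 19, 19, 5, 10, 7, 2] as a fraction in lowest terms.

3416133/283438

Using pₖ = aₖpₖ₋₁ + pₖ₋₂ and qₖ = aₖqₖ₋₁ + qₖ₋₂:
  k=0: a=12, p=12, q=1
  k=1: a=19, p=229, q=19
  k=2: a=19, p=4363, q=362
  k=3: a=5, p=22044, q=1829
  k=4: a=10, p=224803, q=18652
  k=5: a=7, p=1595665, q=132393
  k=6: a=2, p=3416133, q=283438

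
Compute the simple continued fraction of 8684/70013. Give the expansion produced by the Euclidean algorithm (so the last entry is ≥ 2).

8684 = 0*70013 + 8684
70013 = 8*8684 + 541
8684 = 16*541 + 28
541 = 19*28 + 9
28 = 3*9 + 1
9 = 9*1 + 0  (stop)
So 8684/70013 = [0; 8, 16, 19, 3, 9].

[0; 8, 16, 19, 3, 9]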